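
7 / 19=0.37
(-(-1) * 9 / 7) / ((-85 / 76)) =-684 / 595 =-1.15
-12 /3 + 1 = -3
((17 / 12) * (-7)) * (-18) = 357 / 2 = 178.50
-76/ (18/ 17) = -646/ 9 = -71.78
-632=-632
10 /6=5 /3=1.67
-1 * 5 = -5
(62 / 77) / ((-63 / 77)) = -62 / 63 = -0.98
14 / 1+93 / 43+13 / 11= 8204 / 473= 17.34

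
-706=-706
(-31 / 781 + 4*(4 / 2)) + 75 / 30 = 16339 / 1562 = 10.46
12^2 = 144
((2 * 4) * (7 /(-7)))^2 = 64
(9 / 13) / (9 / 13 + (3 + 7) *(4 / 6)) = 27 / 287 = 0.09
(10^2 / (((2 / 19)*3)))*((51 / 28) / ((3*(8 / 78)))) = 104975 / 56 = 1874.55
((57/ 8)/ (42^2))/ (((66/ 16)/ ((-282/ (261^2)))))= -893/ 220303314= -0.00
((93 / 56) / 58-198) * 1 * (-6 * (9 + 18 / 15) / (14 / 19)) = 1869232977 / 113680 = 16442.94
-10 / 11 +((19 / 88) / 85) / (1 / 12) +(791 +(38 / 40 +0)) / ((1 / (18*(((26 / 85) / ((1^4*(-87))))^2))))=-469470471 / 668384750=-0.70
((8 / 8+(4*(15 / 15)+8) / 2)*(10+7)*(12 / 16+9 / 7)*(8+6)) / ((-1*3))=-2261 / 2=-1130.50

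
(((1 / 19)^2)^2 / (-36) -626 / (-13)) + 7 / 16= 11854389071 / 243960912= 48.59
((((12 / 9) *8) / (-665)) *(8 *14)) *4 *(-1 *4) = 8192 / 285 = 28.74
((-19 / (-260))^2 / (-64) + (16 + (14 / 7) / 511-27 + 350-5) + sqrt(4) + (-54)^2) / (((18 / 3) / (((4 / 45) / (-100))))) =-7189498849129 / 14922835200000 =-0.48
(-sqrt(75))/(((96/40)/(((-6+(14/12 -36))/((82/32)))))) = 12250 * sqrt(3)/369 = 57.50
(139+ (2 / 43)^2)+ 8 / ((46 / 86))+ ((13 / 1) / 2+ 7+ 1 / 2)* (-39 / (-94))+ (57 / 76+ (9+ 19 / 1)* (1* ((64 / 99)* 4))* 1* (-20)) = -1019122724639 / 791512524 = -1287.56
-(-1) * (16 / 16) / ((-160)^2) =0.00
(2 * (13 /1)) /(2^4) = 13 /8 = 1.62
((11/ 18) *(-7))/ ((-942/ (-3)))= -77/ 5652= -0.01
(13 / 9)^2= 2.09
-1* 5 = -5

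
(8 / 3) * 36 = 96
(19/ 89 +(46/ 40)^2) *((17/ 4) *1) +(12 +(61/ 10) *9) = 10456137/ 142400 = 73.43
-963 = -963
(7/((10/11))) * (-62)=-2387/5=-477.40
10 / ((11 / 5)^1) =50 / 11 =4.55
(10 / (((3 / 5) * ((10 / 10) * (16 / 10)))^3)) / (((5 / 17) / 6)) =265625 / 1152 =230.58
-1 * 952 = -952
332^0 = 1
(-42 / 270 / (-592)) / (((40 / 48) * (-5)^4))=7 / 13875000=0.00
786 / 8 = 393 / 4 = 98.25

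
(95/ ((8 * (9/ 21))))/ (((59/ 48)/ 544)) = 723520/ 59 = 12263.05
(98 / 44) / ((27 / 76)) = 1862 / 297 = 6.27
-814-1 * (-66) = -748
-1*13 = -13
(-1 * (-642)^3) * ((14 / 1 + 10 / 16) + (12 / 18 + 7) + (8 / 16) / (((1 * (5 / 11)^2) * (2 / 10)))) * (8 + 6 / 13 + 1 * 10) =2184085063152 / 13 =168006543319.38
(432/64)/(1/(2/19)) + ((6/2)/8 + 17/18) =2777/1368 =2.03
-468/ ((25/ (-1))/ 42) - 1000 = -5344/ 25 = -213.76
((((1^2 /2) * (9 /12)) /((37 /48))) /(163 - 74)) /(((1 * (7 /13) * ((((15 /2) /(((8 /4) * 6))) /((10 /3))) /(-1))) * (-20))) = 312 /115255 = 0.00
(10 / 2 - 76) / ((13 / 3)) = -213 / 13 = -16.38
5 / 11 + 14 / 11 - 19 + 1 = -179 / 11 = -16.27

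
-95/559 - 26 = -14629/559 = -26.17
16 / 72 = 2 / 9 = 0.22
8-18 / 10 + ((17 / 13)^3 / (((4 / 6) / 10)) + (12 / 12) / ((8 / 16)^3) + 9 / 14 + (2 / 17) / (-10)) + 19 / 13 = 49.84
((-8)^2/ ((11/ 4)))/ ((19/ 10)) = 2560/ 209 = 12.25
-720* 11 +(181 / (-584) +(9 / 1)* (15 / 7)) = -32299387 / 4088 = -7901.02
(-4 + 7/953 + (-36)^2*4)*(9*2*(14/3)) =414669948/953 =435120.62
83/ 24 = 3.46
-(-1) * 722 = 722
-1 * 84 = -84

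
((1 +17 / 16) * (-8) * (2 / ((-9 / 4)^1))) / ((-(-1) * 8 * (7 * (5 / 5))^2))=11 / 294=0.04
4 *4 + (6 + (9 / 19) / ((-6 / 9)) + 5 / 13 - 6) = 7743 / 494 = 15.67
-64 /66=-32 /33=-0.97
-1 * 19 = -19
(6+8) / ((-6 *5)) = -7 / 15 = -0.47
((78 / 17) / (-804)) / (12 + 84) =-13 / 218688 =-0.00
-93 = -93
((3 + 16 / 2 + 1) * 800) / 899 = 9600 / 899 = 10.68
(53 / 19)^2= 2809 / 361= 7.78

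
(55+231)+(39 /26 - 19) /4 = 2253 /8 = 281.62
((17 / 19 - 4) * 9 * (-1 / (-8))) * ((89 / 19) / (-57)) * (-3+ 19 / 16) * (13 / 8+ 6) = -27867057 / 7023616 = -3.97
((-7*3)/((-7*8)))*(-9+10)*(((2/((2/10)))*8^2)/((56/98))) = 420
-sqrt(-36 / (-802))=-3 * sqrt(802) / 401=-0.21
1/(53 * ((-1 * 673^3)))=-1/16155524501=-0.00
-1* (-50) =50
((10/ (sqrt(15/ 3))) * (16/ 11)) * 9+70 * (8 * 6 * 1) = 288 * sqrt(5)/ 11+3360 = 3418.54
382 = 382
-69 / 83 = -0.83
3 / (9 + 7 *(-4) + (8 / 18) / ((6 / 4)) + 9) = -81 / 262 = -0.31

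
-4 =-4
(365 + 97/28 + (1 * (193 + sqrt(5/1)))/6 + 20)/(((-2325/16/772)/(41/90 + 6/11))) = -54063164632/24168375- 3060208 * sqrt(5)/3452625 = -2238.92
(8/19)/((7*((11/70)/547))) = 209.38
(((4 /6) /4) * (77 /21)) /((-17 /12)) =-0.43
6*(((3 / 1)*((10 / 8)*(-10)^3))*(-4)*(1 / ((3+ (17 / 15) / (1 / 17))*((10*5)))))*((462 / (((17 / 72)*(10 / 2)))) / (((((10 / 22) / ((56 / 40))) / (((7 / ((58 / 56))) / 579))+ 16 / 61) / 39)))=3224626915910400 / 73381753733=43943.17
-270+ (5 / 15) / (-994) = -805141 / 2982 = -270.00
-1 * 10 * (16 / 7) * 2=-320 / 7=-45.71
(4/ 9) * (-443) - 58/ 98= -87089/ 441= -197.48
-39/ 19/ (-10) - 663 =-125931/ 190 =-662.79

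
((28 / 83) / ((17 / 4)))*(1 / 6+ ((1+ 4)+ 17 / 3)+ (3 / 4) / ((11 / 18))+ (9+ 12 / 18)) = 26768 / 15521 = 1.72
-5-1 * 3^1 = -8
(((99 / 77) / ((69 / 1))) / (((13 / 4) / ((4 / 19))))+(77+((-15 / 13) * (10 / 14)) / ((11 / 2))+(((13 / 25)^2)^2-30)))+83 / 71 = 583472195965397 / 12132041796875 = 48.09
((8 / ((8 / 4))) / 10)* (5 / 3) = 2 / 3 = 0.67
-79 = -79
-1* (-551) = 551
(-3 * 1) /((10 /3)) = -9 /10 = -0.90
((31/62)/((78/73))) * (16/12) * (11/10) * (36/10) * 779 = 625537/325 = 1924.73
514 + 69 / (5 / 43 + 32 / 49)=978577 / 1621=603.69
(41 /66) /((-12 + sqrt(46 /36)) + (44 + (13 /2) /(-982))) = 7589588310 /390387537331 - 39537284*sqrt(46) /390387537331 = 0.02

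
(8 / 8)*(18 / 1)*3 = 54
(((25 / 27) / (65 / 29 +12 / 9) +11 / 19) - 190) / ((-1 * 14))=718559 / 53181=13.51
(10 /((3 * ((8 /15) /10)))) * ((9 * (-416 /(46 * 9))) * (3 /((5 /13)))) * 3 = -304200 /23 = -13226.09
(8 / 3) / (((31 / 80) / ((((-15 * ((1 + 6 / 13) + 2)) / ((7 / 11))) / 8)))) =-198000 / 2821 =-70.19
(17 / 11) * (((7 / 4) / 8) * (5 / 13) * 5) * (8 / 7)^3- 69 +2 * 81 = 93.97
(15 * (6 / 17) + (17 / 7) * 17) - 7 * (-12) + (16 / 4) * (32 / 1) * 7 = 122163 / 119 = 1026.58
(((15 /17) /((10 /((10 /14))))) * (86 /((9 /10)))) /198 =1075 /35343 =0.03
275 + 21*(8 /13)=3743 /13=287.92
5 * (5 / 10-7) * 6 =-195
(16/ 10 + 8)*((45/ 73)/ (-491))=-432/ 35843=-0.01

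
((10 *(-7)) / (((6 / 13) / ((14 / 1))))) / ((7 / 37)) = -33670 / 3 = -11223.33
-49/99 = -0.49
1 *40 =40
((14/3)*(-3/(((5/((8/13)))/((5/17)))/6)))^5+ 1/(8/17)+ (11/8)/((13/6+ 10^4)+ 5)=-65288045720991411911/253229174188474744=-257.82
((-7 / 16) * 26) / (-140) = 13 / 160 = 0.08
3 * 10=30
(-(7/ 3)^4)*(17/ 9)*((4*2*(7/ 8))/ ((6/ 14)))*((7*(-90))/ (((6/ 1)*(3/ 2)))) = 140002310/ 2187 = 64015.69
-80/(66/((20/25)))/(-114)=16/1881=0.01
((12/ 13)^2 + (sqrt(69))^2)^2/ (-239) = -139358025/ 6826079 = -20.42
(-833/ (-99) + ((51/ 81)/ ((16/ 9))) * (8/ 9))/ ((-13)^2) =5185/ 100386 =0.05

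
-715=-715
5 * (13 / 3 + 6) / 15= 31 / 9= 3.44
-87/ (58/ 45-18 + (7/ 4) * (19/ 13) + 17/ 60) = 50895/ 8114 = 6.27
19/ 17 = 1.12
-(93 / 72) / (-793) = 31 / 19032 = 0.00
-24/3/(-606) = 4/303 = 0.01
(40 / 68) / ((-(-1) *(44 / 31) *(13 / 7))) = 1085 / 4862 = 0.22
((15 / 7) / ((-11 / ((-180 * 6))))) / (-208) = -2025 / 2002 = -1.01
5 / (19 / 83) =415 / 19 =21.84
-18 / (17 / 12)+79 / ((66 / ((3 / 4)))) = -17665 / 1496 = -11.81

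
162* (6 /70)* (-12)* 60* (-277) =19385568 /7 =2769366.86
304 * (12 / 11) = 3648 / 11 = 331.64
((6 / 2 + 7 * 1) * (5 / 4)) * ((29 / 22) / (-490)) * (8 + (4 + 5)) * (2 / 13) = -2465 / 28028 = -0.09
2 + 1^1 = 3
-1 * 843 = -843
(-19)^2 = 361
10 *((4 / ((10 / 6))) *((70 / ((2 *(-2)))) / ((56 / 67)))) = -1005 / 2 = -502.50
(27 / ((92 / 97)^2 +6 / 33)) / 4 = 2794473 / 447688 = 6.24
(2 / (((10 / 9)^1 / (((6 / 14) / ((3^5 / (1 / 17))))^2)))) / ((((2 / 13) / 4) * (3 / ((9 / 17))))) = 26 / 292495455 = 0.00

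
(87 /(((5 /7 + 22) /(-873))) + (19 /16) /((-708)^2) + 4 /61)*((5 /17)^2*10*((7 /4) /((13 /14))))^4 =-23620.30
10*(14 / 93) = 140 / 93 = 1.51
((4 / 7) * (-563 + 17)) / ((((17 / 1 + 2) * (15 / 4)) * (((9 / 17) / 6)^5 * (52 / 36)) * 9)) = -62981.74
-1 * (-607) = 607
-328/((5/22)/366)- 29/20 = -10564253/20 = -528212.65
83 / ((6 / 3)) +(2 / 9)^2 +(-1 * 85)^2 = 1177181 / 162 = 7266.55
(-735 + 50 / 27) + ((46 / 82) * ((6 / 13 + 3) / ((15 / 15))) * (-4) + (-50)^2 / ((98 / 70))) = 105249895 / 100737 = 1044.80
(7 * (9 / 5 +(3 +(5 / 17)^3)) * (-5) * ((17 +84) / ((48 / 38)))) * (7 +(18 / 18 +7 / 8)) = -119849.80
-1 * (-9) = 9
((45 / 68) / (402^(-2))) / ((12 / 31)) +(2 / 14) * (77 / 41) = 770245813 / 2788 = 276271.81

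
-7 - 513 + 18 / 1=-502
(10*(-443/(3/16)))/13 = -70880/39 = -1817.44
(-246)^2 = 60516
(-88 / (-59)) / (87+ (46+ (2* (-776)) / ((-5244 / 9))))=38456 / 3497815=0.01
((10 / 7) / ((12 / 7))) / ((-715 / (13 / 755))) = -1 / 49830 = -0.00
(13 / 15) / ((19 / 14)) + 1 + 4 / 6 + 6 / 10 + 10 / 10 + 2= 561 / 95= 5.91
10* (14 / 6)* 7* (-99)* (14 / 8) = -56595 / 2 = -28297.50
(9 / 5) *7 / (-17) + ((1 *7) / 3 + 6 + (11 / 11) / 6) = 1319 / 170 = 7.76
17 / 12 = 1.42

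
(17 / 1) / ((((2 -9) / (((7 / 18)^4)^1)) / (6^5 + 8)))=-5673563 / 13122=-432.37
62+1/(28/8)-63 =-5/7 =-0.71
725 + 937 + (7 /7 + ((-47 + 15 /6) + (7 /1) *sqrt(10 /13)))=7 *sqrt(130) /13 + 3237 /2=1624.64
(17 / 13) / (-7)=-17 / 91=-0.19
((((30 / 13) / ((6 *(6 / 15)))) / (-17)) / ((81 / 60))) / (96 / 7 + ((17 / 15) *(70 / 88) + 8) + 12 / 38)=-1463000 / 800745543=-0.00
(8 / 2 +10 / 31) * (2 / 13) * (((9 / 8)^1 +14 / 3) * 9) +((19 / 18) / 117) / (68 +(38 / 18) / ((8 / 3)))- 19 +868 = 31749215153 / 35929062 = 883.66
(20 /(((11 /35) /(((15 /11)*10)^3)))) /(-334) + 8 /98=-57871469812 /119807303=-483.04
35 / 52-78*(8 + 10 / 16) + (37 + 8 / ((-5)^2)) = -634.76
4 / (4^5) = 0.00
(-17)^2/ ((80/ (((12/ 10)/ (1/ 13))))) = 56.36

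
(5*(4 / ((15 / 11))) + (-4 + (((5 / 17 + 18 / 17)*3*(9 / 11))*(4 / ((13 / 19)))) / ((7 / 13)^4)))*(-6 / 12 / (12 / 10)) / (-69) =406795525 / 278820927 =1.46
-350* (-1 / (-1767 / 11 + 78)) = -3850 / 909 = -4.24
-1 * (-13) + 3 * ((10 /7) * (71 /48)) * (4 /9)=1993 /126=15.82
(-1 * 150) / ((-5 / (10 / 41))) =300 / 41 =7.32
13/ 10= 1.30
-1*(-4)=4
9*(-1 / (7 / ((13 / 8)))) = -117 / 56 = -2.09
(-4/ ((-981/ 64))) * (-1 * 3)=-256/ 327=-0.78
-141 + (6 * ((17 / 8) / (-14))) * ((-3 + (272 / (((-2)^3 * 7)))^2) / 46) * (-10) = -8641497 / 63112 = -136.92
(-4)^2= 16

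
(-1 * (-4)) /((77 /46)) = 184 /77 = 2.39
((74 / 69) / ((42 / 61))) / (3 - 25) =-0.07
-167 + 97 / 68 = -11259 / 68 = -165.57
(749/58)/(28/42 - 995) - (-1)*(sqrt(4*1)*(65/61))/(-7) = -0.32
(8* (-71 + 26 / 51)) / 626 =-14380 / 15963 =-0.90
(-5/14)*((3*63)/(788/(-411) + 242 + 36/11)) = -122067/440084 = -0.28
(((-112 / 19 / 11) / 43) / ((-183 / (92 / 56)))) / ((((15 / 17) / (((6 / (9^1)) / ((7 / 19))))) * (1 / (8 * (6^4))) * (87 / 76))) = 60858368 / 29285795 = 2.08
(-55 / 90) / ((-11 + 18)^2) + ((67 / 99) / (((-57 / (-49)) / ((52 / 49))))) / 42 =3697 / 1659042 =0.00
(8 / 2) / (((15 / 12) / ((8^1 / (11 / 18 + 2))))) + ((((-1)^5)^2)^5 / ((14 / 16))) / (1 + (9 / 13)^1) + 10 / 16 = 1607499 / 144760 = 11.10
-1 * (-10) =10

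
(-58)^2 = 3364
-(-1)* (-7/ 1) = -7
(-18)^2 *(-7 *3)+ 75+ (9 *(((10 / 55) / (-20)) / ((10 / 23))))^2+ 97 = -8024677151 / 1210000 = -6631.96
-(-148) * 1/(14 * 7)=74/49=1.51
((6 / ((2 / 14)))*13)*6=3276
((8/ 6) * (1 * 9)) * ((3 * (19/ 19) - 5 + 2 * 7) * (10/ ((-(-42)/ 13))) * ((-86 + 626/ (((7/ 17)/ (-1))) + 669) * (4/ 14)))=-40940640/ 343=-119360.47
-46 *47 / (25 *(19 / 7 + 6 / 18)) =-22701 / 800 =-28.38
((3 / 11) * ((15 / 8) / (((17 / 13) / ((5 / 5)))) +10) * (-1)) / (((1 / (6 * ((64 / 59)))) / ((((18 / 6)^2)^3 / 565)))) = -32647536 / 1246729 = -26.19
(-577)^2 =332929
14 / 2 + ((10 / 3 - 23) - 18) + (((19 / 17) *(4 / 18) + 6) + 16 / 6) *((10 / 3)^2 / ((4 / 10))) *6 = 667924 / 459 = 1455.17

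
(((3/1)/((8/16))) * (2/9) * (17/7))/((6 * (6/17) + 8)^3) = 83521/26714352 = 0.00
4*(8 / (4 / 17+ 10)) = 272 / 87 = 3.13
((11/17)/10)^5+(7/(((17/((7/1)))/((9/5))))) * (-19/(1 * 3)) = -4665482898949/141985700000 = -32.86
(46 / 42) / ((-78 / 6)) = -23 / 273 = -0.08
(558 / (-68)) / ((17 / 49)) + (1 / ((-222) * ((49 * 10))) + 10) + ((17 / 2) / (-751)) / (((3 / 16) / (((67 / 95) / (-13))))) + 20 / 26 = -25036294928209 / 1943849032580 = -12.88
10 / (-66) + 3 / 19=4 / 627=0.01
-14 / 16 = -7 / 8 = -0.88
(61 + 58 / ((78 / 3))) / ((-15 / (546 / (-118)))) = 5754 / 295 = 19.51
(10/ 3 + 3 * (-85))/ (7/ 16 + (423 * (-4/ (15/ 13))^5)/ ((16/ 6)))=113250000/ 35738982133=0.00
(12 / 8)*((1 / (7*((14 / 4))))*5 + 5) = 765 / 98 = 7.81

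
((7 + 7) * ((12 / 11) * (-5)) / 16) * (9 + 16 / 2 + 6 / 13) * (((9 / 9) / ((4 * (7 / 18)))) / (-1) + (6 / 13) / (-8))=868275 / 14872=58.38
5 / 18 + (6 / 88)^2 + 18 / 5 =3.88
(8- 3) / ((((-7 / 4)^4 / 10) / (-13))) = -166400 / 2401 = -69.30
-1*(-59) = 59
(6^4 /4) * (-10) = -3240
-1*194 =-194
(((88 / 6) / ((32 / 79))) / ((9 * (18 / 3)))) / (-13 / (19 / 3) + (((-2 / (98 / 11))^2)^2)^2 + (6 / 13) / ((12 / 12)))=-7133215916250867443 / 16926393442303623456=-0.42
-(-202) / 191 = 202 / 191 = 1.06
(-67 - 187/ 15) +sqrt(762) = -1192/ 15 +sqrt(762) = -51.86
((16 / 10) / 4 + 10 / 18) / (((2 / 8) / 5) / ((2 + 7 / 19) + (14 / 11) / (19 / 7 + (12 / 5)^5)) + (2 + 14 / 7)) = 154354907860 / 649524878919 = 0.24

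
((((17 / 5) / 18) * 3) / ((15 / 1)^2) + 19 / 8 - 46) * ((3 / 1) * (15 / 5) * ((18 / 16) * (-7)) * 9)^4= -7221920316685.29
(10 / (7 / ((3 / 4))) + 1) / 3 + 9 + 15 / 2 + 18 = 739 / 21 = 35.19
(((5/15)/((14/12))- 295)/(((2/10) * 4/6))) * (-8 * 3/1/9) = 41260/7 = 5894.29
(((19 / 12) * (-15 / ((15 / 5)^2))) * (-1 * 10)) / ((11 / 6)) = 14.39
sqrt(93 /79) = sqrt(7347) /79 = 1.08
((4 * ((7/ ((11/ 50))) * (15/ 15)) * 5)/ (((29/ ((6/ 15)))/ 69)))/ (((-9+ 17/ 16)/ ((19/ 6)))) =-9788800/ 40513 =-241.62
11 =11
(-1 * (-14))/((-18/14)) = -98/9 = -10.89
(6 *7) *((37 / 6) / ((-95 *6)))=-0.45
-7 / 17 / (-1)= 7 / 17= 0.41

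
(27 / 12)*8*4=72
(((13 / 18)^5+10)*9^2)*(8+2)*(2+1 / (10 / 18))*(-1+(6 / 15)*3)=366072487 / 58320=6276.96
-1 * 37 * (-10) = 370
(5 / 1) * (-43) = -215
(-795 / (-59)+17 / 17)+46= 3568 / 59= 60.47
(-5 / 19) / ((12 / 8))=-10 / 57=-0.18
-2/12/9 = -1/54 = -0.02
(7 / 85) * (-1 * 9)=-63 / 85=-0.74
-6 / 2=-3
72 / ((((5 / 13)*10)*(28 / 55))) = 1287 / 35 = 36.77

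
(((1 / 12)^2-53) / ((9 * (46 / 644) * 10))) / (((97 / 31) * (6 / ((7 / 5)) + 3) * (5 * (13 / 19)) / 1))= -16941407 / 160282800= -0.11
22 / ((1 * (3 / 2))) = 14.67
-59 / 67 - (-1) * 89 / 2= 5845 / 134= 43.62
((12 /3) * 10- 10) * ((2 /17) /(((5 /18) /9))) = 1944 /17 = 114.35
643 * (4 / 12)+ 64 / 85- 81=34192 / 255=134.09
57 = 57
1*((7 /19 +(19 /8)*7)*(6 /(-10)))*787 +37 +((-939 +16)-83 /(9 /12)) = -20567789 /2280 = -9020.96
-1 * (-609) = 609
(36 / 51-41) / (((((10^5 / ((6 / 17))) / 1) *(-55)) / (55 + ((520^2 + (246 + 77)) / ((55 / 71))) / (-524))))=-7248491763 / 4580939000000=-0.00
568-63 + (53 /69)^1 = 34898 /69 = 505.77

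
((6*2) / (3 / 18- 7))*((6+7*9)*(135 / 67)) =-244.15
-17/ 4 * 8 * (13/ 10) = -221/ 5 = -44.20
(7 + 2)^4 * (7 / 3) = 15309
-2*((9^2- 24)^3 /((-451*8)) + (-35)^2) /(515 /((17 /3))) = -71988319 /2787180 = -25.83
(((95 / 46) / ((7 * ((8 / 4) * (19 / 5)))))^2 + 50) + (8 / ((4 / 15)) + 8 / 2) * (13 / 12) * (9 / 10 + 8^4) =939081446291 / 6221040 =150952.48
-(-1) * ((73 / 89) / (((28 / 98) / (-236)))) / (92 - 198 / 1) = 30149 / 4717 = 6.39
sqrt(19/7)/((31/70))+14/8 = 7/4+10 * sqrt(133)/31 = 5.47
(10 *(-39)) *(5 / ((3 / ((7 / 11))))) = -4550 / 11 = -413.64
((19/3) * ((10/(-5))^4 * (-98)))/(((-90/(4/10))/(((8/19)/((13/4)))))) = 50176/8775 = 5.72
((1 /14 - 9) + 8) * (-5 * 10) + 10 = 395 /7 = 56.43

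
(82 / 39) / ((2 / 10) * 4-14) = -205 / 1287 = -0.16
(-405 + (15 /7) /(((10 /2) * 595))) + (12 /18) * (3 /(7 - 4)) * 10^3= 261.67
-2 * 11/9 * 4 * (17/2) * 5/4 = -935/9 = -103.89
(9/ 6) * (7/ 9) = 7/ 6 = 1.17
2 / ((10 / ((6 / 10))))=3 / 25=0.12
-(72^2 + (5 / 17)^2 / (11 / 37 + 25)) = -1402293661 / 270504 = -5184.00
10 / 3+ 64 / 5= 242 / 15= 16.13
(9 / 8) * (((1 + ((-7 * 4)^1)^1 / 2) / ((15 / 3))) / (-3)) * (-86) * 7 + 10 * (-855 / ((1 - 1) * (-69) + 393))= -1594809 / 2620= -608.71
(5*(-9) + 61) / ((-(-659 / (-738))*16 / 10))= -11.20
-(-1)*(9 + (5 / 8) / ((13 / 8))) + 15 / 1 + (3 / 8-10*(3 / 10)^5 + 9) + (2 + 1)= 4775591 / 130000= 36.74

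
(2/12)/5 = 1/30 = 0.03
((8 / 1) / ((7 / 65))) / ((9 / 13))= 6760 / 63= 107.30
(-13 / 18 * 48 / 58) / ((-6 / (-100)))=-2600 / 261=-9.96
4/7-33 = -227/7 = -32.43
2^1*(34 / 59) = 68 / 59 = 1.15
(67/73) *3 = 201/73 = 2.75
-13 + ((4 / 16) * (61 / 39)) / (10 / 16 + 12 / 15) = -28289 / 2223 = -12.73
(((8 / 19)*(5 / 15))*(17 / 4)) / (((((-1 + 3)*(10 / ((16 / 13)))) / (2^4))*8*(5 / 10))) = 544 / 3705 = 0.15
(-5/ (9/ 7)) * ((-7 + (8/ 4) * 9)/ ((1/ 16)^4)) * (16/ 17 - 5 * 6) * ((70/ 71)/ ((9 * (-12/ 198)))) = -4798752358400/ 32589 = -147250678.40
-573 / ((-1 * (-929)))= -573 / 929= -0.62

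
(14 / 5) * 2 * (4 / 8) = 14 / 5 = 2.80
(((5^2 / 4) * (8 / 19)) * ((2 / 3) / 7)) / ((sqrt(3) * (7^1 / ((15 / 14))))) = 250 * sqrt(3) / 19551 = 0.02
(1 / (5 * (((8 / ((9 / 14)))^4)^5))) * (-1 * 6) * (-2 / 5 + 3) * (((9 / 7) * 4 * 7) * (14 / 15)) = -1422446858709660669717 / 107659521130300603611150116955468333056000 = -0.00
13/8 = 1.62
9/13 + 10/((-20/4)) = -17/13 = -1.31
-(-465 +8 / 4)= 463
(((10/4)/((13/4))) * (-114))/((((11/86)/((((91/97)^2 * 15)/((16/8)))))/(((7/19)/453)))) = -57521100/15628349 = -3.68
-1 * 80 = -80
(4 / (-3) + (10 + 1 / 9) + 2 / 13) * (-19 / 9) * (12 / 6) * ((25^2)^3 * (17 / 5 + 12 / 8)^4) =-44710985880859375 / 8424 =-5307571923178.94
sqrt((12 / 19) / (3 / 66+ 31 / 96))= 24* sqrt(162602) / 7391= 1.31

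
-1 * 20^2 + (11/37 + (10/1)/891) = -13176629/32967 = -399.69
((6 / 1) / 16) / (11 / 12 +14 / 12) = 9 / 50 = 0.18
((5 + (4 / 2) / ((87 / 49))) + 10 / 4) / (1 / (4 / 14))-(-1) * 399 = 244492 / 609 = 401.46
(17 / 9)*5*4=37.78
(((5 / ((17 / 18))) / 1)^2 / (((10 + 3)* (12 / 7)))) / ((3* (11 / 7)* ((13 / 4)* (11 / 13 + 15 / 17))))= 22050 / 464321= 0.05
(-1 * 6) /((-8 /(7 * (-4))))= -21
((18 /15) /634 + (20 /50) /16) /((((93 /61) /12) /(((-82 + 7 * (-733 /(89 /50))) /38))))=-44260502 /2680235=-16.51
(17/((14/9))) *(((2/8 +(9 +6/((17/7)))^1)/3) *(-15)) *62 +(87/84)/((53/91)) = -14730889/371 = -39705.90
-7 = -7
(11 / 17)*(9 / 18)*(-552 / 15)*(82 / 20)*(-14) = 290444 / 425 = 683.40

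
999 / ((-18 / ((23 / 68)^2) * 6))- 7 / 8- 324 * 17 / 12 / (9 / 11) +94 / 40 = -51842737 / 92480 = -560.58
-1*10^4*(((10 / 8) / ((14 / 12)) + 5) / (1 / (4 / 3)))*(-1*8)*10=136000000 / 21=6476190.48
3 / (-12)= -1 / 4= -0.25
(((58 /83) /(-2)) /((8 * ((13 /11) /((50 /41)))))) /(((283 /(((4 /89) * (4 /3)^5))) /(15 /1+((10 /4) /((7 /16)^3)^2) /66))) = -660717440000 /1073760701818077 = -0.00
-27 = -27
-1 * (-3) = 3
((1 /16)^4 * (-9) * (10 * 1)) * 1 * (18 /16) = -405 /262144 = -0.00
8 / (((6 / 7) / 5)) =140 / 3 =46.67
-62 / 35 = -1.77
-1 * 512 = -512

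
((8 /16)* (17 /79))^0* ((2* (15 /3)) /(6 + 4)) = 1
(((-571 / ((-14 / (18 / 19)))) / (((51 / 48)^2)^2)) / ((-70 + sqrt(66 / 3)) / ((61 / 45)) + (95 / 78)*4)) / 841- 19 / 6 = -218573494914143104231 / 69006318480933522990- 140614501367808*sqrt(22) / 11501053080155587165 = -3.17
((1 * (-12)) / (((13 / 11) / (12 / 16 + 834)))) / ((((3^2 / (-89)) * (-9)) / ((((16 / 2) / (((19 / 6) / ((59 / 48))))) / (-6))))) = 21429331 / 4446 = 4819.91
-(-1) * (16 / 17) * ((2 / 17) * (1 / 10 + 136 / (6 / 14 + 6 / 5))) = 762512 / 82365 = 9.26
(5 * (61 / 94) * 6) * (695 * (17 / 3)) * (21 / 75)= 1009001 / 47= 21468.11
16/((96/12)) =2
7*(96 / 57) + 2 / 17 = 3846 / 323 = 11.91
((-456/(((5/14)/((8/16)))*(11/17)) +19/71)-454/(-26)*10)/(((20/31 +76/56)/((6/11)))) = -221.13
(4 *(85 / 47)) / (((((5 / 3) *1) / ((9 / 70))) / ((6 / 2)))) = 2754 / 1645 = 1.67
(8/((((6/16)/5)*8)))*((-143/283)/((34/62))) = -177320/14433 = -12.29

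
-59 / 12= -4.92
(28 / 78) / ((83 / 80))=1120 / 3237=0.35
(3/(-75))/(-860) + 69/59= 1483559/1268500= 1.17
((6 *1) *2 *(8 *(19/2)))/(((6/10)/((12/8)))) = 2280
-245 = -245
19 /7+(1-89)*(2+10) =-7373 /7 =-1053.29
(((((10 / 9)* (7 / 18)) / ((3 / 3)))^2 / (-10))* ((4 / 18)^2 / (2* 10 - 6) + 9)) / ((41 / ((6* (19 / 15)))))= -678965 / 21789081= -0.03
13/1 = 13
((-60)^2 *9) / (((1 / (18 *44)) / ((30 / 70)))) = 76982400 / 7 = 10997485.71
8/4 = 2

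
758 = 758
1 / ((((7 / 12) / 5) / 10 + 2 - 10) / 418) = -250800 / 4793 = -52.33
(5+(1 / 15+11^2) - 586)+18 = -6629 / 15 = -441.93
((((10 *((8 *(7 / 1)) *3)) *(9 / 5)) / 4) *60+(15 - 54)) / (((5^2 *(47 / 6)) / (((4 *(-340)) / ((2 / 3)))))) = -110945808 / 235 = -472109.82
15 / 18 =5 / 6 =0.83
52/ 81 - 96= -7724/ 81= -95.36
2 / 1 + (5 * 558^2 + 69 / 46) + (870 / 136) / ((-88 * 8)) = 74528254157 / 47872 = 1556823.49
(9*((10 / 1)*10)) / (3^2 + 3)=75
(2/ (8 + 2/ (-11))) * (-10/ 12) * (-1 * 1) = 55/ 258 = 0.21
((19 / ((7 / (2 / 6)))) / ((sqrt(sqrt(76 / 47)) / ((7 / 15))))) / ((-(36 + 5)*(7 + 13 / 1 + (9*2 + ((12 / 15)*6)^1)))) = -19^(3 / 4)*sqrt(2)*47^(1 / 4) / 157932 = -0.00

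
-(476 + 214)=-690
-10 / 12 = -5 / 6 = -0.83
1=1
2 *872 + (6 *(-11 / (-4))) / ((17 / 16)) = 29912 / 17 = 1759.53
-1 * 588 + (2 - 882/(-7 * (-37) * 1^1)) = -21808/37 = -589.41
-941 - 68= -1009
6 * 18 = 108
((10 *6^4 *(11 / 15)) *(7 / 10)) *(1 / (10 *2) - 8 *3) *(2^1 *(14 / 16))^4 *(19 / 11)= -4129933689 / 1600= -2581208.56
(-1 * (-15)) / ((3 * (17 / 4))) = 20 / 17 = 1.18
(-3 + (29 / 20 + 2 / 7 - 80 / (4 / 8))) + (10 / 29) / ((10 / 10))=-653333 / 4060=-160.92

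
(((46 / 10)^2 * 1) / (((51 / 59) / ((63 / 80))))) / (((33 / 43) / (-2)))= -9394511 / 187000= -50.24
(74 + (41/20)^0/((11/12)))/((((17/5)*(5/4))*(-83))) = -3304/15521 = -0.21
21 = 21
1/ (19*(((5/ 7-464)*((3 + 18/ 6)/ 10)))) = -35/ 184851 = -0.00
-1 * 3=-3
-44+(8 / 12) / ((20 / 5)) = -263 / 6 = -43.83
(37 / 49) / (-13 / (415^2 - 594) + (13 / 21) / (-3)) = -57153123 / 15624154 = -3.66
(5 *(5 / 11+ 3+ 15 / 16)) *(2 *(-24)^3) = -6678720 / 11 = -607156.36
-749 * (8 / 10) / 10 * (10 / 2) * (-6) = 1797.60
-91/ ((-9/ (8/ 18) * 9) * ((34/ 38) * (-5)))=-0.11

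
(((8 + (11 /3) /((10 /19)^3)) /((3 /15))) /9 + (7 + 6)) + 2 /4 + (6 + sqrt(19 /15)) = sqrt(285) /15 + 204749 /5400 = 39.04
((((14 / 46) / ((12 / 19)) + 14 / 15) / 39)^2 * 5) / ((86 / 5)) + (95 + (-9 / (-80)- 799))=-432946099701 / 615078880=-703.89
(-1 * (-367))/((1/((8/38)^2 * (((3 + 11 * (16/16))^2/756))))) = 41104/9747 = 4.22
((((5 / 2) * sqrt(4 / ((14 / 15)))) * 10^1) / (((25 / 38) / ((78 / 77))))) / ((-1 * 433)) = -2964 * sqrt(210) / 233387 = -0.18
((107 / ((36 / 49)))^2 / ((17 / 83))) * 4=2281591067 / 5508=414232.22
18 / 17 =1.06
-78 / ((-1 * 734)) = 39 / 367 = 0.11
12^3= 1728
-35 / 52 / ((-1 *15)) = 7 / 156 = 0.04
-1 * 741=-741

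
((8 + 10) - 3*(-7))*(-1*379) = -14781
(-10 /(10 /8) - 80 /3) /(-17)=104 /51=2.04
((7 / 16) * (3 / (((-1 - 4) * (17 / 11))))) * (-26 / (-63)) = -143 / 2040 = -0.07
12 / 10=6 / 5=1.20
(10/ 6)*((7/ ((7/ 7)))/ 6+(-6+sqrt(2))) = -145/ 18+5*sqrt(2)/ 3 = -5.70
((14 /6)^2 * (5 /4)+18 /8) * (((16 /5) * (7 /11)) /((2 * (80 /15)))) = 1141 /660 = 1.73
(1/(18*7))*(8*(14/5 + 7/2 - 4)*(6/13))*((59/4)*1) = 1357/1365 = 0.99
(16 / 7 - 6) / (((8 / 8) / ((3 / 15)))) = -26 / 35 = -0.74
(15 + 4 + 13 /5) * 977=105516 /5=21103.20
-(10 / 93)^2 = -100 / 8649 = -0.01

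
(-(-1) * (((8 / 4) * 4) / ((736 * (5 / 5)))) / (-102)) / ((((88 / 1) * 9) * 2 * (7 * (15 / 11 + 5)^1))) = -1 / 662135040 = -0.00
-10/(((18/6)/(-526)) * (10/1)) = 526/3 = 175.33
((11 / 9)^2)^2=14641 / 6561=2.23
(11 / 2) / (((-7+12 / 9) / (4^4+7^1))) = -8679 / 34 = -255.26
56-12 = 44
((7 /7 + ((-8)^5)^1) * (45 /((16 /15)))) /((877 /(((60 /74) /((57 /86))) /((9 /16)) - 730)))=5658389874375 /4932248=1147223.31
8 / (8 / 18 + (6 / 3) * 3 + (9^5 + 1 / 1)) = 18 / 132877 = 0.00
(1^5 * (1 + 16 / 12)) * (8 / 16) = 7 / 6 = 1.17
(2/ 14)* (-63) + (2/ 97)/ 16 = -6983/ 776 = -9.00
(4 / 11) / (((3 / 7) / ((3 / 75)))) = 28 / 825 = 0.03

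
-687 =-687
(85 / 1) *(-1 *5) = -425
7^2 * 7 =343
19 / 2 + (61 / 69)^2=97901 / 9522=10.28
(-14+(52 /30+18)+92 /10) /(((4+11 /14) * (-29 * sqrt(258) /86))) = -3136 * sqrt(258) /87435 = -0.58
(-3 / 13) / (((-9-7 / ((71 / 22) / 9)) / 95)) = 1349 / 1755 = 0.77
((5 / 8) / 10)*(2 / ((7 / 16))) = 2 / 7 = 0.29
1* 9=9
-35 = -35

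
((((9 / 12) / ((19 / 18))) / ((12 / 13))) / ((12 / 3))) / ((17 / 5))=585 / 10336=0.06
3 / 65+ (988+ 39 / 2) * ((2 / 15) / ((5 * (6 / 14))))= 62.74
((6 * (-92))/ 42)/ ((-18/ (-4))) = -184/ 63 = -2.92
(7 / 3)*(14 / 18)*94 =4606 / 27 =170.59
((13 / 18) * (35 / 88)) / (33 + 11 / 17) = 595 / 69696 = 0.01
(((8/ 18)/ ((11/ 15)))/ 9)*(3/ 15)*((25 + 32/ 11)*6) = 2456/ 1089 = 2.26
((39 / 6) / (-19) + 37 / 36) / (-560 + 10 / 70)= -3283 / 2680596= -0.00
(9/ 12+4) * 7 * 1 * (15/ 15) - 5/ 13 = 1709/ 52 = 32.87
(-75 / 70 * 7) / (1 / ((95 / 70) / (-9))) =1.13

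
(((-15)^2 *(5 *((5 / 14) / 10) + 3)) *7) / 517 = 20025 / 2068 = 9.68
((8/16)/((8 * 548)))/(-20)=-1/175360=-0.00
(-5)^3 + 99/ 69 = -2842/ 23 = -123.57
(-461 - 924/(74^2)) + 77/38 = -23885507/52022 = -459.14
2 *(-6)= -12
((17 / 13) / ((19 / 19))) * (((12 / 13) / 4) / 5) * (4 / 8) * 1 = 0.03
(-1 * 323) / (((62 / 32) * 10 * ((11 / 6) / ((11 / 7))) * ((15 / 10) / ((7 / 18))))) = -5168 / 1395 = -3.70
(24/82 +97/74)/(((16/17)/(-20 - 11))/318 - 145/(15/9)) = -407652945/22117856966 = -0.02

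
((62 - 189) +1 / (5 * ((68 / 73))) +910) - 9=263233 / 340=774.21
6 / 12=0.50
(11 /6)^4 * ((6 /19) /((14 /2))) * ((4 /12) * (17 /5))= 248897 /430920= 0.58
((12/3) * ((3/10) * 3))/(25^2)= 18/3125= 0.01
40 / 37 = 1.08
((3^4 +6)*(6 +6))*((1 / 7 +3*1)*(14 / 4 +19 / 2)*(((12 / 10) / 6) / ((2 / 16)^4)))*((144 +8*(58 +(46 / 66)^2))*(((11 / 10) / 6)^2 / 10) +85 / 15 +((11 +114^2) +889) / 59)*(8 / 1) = 157968881266786304 / 2323125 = 67998442299.40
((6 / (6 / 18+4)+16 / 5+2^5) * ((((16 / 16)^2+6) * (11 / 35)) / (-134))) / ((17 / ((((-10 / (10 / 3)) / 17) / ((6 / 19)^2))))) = 4721519 / 75515700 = 0.06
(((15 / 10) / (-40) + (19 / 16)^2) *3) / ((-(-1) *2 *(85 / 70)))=36897 / 21760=1.70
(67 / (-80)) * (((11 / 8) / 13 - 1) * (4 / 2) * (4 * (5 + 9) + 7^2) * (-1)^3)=-130851 / 832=-157.27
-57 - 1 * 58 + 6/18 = -344/3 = -114.67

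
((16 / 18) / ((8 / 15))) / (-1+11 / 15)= -25 / 4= -6.25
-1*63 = -63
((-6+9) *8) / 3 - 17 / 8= 47 / 8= 5.88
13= 13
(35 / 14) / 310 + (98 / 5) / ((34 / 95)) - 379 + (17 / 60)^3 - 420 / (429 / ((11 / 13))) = -6252855259481 / 19237608000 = -325.03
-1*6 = -6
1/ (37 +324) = 1/ 361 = 0.00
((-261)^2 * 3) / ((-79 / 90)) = -18392670 / 79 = -232818.61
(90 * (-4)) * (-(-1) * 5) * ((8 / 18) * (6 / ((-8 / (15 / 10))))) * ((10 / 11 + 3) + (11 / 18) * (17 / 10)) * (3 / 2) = 146955 / 22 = 6679.77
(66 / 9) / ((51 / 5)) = 110 / 153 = 0.72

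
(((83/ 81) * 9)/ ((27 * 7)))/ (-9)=-83/ 15309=-0.01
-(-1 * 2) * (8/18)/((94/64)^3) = 262144/934407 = 0.28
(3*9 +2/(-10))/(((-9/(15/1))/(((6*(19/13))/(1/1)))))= -5092/13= -391.69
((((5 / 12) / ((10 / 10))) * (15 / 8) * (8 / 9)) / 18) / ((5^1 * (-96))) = -5 / 62208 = -0.00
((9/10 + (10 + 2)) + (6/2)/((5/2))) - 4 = 101/10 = 10.10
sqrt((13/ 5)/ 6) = sqrt(390)/ 30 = 0.66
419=419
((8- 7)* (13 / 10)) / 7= 13 / 70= 0.19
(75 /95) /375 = 1 /475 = 0.00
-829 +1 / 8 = -6631 / 8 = -828.88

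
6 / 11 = 0.55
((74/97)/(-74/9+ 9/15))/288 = -0.00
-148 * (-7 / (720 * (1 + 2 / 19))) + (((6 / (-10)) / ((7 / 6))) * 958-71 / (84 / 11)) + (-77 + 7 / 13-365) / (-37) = -31736987 / 64935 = -488.75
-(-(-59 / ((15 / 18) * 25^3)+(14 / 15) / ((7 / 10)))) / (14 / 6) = 311438 / 546875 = 0.57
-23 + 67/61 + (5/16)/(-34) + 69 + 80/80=1595791/33184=48.09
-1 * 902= -902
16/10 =8/5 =1.60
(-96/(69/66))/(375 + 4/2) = -2112/8671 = -0.24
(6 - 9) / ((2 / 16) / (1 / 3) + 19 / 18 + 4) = -0.55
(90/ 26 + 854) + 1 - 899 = -527/ 13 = -40.54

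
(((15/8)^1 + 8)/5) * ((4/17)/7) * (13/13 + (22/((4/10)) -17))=3081/1190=2.59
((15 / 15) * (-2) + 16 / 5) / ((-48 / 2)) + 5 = 99 / 20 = 4.95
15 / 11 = 1.36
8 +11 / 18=155 / 18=8.61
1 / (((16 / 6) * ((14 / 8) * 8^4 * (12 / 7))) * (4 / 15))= 0.00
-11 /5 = -2.20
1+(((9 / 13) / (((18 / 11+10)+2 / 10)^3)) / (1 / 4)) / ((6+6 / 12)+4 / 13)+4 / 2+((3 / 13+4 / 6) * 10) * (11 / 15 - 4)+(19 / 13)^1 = -194795455004 / 7837446071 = -24.85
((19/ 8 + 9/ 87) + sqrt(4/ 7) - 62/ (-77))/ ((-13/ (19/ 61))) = -1114521/ 14166152 - 38*sqrt(7)/ 5551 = -0.10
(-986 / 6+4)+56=-313 / 3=-104.33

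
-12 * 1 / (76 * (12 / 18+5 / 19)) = -9 / 53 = -0.17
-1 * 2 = -2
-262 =-262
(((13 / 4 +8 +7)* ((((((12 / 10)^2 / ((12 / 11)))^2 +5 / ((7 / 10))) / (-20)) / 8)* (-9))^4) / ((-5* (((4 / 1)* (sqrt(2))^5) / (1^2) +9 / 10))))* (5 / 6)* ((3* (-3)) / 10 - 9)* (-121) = 39303113077443063425352425001 / 98189375200000000000000000000 - 4367012564160340380594713889* sqrt(2) / 613683595000000000000000000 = -9.66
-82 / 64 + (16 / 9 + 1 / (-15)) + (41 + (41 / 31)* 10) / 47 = 3322523 / 2098080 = 1.58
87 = 87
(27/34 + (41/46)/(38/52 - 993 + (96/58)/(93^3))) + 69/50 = 4261365637258341/1960853855845075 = 2.17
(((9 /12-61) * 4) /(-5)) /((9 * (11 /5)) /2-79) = -482 /691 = -0.70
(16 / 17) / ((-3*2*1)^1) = -8 / 51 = -0.16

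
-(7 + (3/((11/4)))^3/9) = -9509/1331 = -7.14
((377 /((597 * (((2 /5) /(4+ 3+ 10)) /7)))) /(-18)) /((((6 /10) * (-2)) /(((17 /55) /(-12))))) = -3813355 /17021664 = -0.22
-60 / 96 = -0.62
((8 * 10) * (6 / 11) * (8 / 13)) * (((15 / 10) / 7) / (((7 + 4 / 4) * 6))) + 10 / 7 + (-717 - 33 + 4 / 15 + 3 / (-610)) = -1370556521 / 1831830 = -748.19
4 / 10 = 2 / 5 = 0.40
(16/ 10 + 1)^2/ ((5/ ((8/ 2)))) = 676/ 125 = 5.41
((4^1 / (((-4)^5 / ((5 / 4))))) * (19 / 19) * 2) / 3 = -0.00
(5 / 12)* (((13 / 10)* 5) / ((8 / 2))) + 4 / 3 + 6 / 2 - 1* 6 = -95 / 96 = -0.99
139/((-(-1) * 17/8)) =1112/17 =65.41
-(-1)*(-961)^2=923521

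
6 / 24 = 1 / 4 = 0.25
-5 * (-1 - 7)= 40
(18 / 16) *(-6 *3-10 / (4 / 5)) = -549 / 16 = -34.31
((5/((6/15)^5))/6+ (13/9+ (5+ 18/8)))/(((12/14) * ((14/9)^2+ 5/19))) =20701317/528512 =39.17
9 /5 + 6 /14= 78 /35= 2.23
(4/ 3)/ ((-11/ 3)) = -4/ 11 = -0.36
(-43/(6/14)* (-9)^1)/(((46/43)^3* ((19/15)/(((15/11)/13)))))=16153834725/264461912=61.08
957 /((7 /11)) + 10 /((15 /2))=31609 /21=1505.19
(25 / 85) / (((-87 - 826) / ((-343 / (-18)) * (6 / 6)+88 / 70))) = -12797 / 1955646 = -0.01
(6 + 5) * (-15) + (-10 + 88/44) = -173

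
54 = 54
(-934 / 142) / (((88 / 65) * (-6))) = 30355 / 37488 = 0.81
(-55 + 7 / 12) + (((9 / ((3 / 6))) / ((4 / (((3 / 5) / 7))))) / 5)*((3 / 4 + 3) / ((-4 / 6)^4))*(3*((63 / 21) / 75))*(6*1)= -8964853 / 168000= -53.36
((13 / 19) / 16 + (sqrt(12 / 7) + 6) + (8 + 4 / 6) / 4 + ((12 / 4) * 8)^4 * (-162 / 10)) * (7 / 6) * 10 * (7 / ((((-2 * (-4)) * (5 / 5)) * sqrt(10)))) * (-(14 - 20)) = -1200937042613 * sqrt(10) / 36480 + 7 * sqrt(210) / 4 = -104103493.86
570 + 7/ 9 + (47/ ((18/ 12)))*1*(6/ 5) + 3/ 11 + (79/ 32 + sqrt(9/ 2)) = 3*sqrt(2)/ 2 + 9680129/ 15840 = 613.24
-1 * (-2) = 2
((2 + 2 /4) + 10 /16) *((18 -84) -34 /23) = -4850 /23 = -210.87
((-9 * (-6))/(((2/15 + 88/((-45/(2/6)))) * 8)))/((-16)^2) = -729/14336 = -0.05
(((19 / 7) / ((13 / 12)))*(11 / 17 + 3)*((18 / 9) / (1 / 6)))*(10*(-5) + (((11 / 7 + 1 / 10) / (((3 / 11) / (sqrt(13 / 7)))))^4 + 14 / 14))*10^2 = 240307737123342312 / 4550075075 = 52814015.85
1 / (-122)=-1 / 122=-0.01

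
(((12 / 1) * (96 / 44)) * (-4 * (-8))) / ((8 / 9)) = 10368 / 11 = 942.55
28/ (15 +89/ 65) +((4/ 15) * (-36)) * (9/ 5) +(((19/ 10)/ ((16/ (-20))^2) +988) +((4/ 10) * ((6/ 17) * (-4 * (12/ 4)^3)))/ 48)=251961093/ 258400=975.08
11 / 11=1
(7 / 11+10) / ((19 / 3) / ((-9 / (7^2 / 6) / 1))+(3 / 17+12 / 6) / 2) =-161109 / 70565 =-2.28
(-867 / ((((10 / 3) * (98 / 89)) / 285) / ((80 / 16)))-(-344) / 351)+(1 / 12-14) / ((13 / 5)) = -336608.28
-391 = -391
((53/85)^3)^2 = 22164361129/377149515625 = 0.06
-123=-123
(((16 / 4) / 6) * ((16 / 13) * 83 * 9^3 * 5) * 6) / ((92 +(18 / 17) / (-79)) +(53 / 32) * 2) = 416055813120 / 26621231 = 15628.72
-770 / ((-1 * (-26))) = -385 / 13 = -29.62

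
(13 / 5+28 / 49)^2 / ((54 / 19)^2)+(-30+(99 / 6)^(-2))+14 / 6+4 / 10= -1249503251 / 48024900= -26.02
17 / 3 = 5.67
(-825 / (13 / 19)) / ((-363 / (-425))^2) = -85796875 / 51909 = -1652.83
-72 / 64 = -9 / 8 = -1.12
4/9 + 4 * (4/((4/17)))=616/9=68.44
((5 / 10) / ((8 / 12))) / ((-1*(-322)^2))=-3 / 414736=-0.00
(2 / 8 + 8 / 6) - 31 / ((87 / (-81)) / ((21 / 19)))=221393 / 6612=33.48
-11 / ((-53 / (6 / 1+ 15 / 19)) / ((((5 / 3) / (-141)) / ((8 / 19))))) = -2365 / 59784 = -0.04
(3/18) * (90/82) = 15/82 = 0.18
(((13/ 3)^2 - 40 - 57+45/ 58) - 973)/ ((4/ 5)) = -2741665/ 2088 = -1313.06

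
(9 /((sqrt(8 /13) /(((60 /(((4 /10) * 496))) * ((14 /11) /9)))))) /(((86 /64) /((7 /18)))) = 1225 * sqrt(26) /43989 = 0.14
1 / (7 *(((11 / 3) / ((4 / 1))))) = 12 / 77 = 0.16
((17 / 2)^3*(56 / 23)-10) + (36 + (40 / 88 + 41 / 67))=25804971 / 16951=1522.33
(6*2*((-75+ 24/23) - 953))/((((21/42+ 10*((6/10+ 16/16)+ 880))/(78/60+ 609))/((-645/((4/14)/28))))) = 3124080781920/57937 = 53922032.24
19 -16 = 3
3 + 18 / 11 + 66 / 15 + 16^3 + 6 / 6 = 225832 / 55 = 4106.04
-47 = -47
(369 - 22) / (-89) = -347 / 89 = -3.90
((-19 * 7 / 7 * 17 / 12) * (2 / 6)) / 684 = -17 / 1296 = -0.01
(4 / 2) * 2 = 4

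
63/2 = 31.50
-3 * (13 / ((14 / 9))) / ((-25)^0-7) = 117 / 28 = 4.18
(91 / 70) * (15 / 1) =39 / 2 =19.50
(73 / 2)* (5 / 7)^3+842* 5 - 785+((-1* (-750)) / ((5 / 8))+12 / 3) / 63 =21346067 / 6174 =3457.41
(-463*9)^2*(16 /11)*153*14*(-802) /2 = -238633176727008 /11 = -21693925157000.73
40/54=20/27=0.74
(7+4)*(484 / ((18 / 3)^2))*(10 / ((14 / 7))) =6655 / 9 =739.44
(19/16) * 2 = 19/8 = 2.38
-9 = -9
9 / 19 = 0.47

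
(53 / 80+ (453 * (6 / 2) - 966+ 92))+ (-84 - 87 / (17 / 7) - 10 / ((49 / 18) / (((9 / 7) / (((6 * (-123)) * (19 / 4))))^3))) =3953042174494731993 / 10805415749275280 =365.84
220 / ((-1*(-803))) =0.27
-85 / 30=-17 / 6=-2.83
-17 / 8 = -2.12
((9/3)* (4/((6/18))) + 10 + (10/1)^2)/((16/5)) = 365/8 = 45.62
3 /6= 1 /2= 0.50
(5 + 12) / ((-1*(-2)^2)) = -17 / 4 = -4.25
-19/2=-9.50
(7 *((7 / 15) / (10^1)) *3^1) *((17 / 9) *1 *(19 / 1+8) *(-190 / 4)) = -2374.05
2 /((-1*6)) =-1 /3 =-0.33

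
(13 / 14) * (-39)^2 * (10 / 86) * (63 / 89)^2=82.29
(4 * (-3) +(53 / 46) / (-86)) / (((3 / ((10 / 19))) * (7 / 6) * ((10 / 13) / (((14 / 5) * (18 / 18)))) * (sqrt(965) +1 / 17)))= 2100605 / 5240509244- 35710285 * sqrt(965) / 5240509244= -0.21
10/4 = 5/2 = 2.50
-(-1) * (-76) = -76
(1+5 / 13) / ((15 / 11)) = 66 / 65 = 1.02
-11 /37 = -0.30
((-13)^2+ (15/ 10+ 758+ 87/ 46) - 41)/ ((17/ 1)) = 20456/ 391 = 52.32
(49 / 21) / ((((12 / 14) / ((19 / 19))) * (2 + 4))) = 49 / 108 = 0.45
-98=-98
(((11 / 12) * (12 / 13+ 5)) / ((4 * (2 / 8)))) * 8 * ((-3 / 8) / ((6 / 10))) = -4235 / 156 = -27.15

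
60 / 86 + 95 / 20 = 937 / 172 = 5.45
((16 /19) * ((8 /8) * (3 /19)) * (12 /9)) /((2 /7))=224 /361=0.62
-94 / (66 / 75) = -106.82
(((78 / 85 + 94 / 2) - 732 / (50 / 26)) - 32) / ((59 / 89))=-13795623 / 25075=-550.17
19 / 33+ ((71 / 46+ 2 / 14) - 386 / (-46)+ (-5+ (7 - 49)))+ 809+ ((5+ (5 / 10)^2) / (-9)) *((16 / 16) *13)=765.07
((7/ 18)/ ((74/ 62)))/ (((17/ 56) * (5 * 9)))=6076/ 254745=0.02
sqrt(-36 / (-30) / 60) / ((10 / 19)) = 19 * sqrt(2) / 100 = 0.27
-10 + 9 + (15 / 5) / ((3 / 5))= 4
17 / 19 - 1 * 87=-1636 / 19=-86.11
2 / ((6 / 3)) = 1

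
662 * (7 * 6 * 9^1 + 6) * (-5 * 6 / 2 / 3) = -1271040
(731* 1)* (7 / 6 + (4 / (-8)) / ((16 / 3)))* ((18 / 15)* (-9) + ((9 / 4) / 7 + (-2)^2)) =-68290751 / 13440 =-5081.16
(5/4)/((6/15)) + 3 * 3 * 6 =457/8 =57.12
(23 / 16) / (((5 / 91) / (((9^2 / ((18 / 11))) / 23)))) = 9009 / 160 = 56.31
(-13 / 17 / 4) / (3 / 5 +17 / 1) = -65 / 5984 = -0.01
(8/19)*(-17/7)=-136/133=-1.02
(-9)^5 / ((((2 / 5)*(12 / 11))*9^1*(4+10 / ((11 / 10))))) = -147015 / 128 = -1148.55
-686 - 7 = -693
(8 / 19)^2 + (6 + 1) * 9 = 63.18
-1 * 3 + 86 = 83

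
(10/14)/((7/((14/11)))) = 10/77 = 0.13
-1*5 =-5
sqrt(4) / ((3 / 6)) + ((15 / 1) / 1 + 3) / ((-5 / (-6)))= 128 / 5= 25.60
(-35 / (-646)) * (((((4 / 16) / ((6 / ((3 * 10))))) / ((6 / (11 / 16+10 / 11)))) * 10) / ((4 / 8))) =245875 / 682176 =0.36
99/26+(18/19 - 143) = -68293/494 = -138.24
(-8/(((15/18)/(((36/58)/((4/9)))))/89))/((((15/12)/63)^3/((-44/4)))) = 1680360869.15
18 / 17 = 1.06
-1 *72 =-72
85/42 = 2.02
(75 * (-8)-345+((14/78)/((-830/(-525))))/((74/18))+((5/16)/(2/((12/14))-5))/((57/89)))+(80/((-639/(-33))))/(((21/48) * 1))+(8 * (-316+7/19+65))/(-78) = -910.01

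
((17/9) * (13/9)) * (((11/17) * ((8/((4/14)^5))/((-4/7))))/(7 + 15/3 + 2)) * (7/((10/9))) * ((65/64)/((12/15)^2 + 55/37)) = -28900897025/10358784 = -2789.99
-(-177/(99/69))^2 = -1841449/121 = -15218.59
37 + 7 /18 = 673 /18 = 37.39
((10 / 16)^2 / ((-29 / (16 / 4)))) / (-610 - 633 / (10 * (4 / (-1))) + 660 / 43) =0.00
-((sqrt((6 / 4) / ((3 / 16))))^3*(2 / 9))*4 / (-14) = 64*sqrt(2) / 63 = 1.44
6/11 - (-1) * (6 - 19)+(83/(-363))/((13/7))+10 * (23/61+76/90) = -313244/863577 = -0.36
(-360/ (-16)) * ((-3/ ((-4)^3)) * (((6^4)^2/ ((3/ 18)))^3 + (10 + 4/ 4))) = 138171199825458348688845/ 128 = 1079462498636393349131.60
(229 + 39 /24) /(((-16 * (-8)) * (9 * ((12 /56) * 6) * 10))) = 287 /18432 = 0.02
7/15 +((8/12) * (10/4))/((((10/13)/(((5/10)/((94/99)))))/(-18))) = -56599/2820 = -20.07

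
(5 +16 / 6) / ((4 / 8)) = 46 / 3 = 15.33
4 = 4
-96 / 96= -1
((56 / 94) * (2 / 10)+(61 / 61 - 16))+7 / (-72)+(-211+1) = -3806629 / 16920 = -224.98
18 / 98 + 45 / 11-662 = -657.73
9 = 9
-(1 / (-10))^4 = -1 / 10000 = -0.00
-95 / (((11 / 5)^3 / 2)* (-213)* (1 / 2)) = 47500 / 283503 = 0.17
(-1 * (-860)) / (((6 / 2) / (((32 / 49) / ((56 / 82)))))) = 282080 / 1029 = 274.13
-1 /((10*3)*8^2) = -1 /1920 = -0.00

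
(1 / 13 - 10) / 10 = -129 / 130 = -0.99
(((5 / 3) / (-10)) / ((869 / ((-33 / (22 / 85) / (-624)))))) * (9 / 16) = -255 / 11568128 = -0.00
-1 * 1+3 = 2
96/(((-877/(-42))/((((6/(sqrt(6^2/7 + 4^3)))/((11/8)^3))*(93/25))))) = 575963136*sqrt(7)/321003925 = 4.75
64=64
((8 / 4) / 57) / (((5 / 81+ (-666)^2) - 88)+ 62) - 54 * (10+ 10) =-737200186146 / 682592765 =-1080.00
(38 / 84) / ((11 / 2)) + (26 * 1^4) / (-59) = -4885 / 13629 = -0.36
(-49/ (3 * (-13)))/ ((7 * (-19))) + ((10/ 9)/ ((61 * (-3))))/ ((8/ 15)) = -11299/ 542412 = -0.02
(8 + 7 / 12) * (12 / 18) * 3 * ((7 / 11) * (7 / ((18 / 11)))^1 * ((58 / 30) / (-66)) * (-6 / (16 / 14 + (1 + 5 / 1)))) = 1024541 / 891000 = 1.15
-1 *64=-64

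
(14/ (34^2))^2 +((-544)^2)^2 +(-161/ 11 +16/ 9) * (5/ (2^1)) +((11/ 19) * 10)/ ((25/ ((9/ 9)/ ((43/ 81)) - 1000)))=87578115832.71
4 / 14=2 / 7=0.29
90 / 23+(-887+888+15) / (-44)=898 / 253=3.55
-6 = -6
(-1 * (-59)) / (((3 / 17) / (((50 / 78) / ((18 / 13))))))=25075 / 162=154.78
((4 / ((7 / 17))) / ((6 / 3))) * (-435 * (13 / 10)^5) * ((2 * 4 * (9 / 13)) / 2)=-380175471 / 17500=-21724.31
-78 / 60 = -13 / 10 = -1.30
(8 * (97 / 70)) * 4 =1552 / 35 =44.34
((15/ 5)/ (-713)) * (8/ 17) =-0.00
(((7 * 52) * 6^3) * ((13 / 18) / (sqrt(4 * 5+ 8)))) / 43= 4056 * sqrt(7) / 43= 249.56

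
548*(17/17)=548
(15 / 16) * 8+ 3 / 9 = 47 / 6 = 7.83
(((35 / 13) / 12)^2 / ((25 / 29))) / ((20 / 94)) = 66787 / 243360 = 0.27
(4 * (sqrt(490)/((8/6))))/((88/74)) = 777 * sqrt(10)/44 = 55.84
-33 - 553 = -586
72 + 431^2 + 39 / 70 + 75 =13013599 / 70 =185908.56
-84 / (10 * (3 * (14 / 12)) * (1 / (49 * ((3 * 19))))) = -33516 / 5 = -6703.20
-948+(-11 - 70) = -1029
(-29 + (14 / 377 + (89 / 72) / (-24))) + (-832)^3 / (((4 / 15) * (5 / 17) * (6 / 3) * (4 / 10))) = -9178890269.01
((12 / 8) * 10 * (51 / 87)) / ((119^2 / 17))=15 / 1421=0.01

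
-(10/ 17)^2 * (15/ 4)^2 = -5625/ 1156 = -4.87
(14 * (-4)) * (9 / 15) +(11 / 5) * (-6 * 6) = -564 / 5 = -112.80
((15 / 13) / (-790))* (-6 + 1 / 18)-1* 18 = -221725 / 12324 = -17.99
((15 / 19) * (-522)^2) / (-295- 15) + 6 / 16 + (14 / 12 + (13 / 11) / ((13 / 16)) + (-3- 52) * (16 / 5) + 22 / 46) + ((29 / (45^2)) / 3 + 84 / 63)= -6265391169131 / 7242226200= -865.12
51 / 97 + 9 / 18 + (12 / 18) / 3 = 2179 / 1746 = 1.25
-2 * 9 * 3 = -54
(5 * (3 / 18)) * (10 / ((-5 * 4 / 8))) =-10 / 3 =-3.33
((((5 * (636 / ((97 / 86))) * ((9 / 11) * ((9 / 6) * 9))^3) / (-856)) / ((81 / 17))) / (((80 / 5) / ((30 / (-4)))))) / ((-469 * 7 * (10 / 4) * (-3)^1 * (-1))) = -102948093315 / 5805163016576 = -0.02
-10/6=-5/3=-1.67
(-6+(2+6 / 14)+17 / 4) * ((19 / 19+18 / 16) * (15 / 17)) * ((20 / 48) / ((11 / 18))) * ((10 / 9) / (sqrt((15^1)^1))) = 0.25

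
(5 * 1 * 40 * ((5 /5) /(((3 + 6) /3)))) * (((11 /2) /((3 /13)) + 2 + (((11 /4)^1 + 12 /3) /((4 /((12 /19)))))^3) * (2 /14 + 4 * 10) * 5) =1250975575375 /3456936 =361874.09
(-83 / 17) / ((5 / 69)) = -5727 / 85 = -67.38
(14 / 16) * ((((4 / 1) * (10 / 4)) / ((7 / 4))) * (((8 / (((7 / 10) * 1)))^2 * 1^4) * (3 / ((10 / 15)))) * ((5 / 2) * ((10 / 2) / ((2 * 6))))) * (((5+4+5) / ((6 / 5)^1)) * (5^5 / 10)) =78125000 / 7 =11160714.29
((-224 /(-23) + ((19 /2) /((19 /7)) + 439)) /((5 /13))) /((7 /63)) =2433951 /230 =10582.40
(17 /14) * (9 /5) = 153 /70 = 2.19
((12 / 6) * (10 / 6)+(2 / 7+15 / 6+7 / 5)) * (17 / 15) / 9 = 26843 / 28350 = 0.95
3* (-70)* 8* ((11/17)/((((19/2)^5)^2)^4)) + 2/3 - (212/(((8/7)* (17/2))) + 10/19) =-21.68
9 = 9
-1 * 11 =-11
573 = 573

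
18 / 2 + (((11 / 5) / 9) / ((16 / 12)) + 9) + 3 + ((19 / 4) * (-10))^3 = -12858083 / 120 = -107150.69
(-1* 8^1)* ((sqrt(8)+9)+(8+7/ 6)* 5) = -1316/ 3 - 16* sqrt(2) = -461.29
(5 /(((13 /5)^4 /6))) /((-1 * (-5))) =3750 /28561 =0.13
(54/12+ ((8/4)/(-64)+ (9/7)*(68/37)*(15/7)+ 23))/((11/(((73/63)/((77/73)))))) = 3.25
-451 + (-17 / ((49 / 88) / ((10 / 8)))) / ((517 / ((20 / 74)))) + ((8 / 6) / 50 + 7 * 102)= 1680829897 / 6390825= 263.01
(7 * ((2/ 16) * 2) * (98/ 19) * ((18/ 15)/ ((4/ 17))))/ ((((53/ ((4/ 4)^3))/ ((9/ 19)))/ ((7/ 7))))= 157437/ 382660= 0.41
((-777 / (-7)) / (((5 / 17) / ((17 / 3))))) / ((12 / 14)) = 2495.03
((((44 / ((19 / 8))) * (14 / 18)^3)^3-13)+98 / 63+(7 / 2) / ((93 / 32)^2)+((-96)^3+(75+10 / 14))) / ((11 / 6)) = -31604687196141114751114 / 65544498656123949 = -482186.73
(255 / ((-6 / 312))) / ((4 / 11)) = -36465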